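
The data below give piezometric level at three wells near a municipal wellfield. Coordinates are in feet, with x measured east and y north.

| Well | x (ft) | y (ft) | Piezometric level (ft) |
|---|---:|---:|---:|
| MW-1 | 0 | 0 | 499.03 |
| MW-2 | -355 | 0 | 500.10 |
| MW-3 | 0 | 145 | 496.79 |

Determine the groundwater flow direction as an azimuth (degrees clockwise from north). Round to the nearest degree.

∂h/∂x = (500.10 − 499.03) / (-355 − 0) = -0.003014
∂h/∂y = (496.79 − 499.03) / (145 − 0) = -0.01545
Flow direction (−∇h) has components (+0.003014 E, +0.01545 N).
Azimuth = atan2(E, N) = atan2(+0.003014, +0.01545) = 11.0° ≈ 011°.

011°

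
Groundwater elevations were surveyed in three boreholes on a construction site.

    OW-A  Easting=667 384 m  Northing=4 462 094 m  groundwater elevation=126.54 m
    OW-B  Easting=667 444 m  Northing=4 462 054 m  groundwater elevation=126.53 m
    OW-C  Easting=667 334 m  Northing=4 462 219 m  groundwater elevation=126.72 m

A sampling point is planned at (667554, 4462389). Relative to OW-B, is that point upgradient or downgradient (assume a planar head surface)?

Three-point gradient (reference OW-A): Δ to OW-B = (60, -40, -0.01), Δ to OW-C = (-50, 125, +0.18).
∂h/∂x = +0.001082, ∂h/∂y = +0.001873 (det = 5500).
Head at (667554, 4462389) = 126.54 + (+0.001082)·(170) + (+0.001873)·(295) = 127.28 m.
That is higher than the 126.53 m at OW-B, so the point is upgradient.

upgradient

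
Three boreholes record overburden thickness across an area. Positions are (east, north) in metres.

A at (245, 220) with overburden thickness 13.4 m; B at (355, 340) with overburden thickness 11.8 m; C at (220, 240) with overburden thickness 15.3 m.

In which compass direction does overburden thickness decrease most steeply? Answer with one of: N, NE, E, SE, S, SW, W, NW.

SE

With d = a·x + b·y + c and A as origin, the differences give:
  110·a + 120·b = -1.6
  (-25)·a + 20·b = +1.9
Eliminate b (×20 and ×120, subtract): 5200·a = -260.00 → a = ∂d/∂x = -0.05000
Back-substitute: b = ∂d/∂y = +0.03250.
Steepest decrease is along −∇f = (+0.05000 E, -0.03250 N) → southeast.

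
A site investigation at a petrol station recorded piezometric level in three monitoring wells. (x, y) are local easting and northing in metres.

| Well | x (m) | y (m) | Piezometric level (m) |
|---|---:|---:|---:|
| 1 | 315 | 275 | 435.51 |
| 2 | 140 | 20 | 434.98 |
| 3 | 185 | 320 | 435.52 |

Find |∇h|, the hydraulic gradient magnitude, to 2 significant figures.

0.0018

Taking 1 as reference: 2−1 = (-175, -255, -0.53); 3−1 = (-130, 45, +0.01).
Solve a·Δx + b·Δy = Δh: det = (-175)·45 − (-130)·(-255) = -41025.
∂h/∂x = [(-0.53)·45 − (+0.01)·(-255)] / -41025 = +0.0005192
∂h/∂y = [(-175)·(+0.01) − (-130)·(-0.53)] / -41025 = +0.001722
|∇h| = √(0.0005192² + 0.001722²) = 0.001799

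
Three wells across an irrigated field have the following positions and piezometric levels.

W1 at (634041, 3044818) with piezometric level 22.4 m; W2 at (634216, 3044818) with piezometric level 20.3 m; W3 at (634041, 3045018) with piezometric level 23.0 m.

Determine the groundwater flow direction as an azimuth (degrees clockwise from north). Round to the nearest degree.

∂h/∂x = (20.3 − 22.4) / (634216 − 634041) = -0.01200
∂h/∂y = (23.0 − 22.4) / (3045018 − 3044818) = +0.003000
Flow direction (−∇h) has components (+0.01200 E, -0.003000 N).
Azimuth = atan2(E, N) = atan2(+0.01200, -0.003000) = 104.0° ≈ 104°.

104°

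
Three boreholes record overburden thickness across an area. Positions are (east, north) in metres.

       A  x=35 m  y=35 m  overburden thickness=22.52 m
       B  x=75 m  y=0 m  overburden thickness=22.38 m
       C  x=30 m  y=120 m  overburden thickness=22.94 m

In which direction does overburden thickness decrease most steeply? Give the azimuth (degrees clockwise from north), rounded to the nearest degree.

Taking A as reference: B−A = (40, -35, -0.14); C−A = (-5, 85, +0.42).
Solve a·Δx + b·Δy = Δd: det = 40·85 − (-5)·(-35) = 3225.
∂d/∂x = [(-0.14)·85 − (+0.42)·(-35)] / 3225 = +0.0008682
∂d/∂y = [40·(+0.42) − (-5)·(-0.14)] / 3225 = +0.004992
Steepest decrease is along −∇f: components (-0.0008682 E, -0.004992 N).
Azimuth = atan2(-0.0008682, -0.004992) = 189.9° ≈ 190°.

190°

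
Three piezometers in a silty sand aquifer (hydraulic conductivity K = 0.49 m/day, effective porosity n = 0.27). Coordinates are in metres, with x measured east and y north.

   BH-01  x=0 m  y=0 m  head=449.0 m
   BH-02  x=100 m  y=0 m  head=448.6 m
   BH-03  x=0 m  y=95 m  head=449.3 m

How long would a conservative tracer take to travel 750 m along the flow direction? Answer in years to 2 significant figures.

∂h/∂x = (448.6 − 449.0) / (100 − 0) = -0.004000
∂h/∂y = (449.3 − 449.0) / (95 − 0) = +0.003158
|∇h| = √(-0.004000² + 0.003158²) = 0.005096
Seepage velocity v = K·i/n = 0.49 × 0.005096 / 0.27 = 0.009248 m/day.
t = 750 / 0.009248 = 8.11e+04 days = 222 years.

220 years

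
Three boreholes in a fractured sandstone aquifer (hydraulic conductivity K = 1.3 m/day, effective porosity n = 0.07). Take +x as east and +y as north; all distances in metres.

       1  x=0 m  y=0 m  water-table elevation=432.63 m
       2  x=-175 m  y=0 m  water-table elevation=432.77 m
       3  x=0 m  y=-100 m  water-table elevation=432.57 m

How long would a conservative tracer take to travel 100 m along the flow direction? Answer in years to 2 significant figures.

15 years

∂h/∂x = (432.77 − 432.63) / (-175 − 0) = -0.0008000
∂h/∂y = (432.57 − 432.63) / (-100 − 0) = +0.0006000
|∇h| = √(-0.0008000² + 0.0006000²) = 0.001
Seepage velocity v = K·i/n = 1.3 × 0.001 / 0.07 = 0.01857 m/day.
t = 100 / 0.01857 = 5385 days = 14.7 years.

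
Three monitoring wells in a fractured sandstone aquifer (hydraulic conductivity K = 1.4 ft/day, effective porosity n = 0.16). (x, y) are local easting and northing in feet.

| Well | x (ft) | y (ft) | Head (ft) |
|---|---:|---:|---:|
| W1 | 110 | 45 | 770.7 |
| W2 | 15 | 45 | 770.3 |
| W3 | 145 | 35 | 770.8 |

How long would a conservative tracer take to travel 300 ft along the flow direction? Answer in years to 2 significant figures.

Differences from W1: to W2 (Δx, Δy, Δh) = (-95, 0, -0.4); to W3 = (35, -10, +0.1).
Solve a·Δx + b·Δy = Δh: det = (-95)·(-10) − 35·0 = 950.
∂h/∂x = [(-0.4)·(-10) − (+0.1)·0] / 950 = +0.004211
∂h/∂y = [(-95)·(+0.1) − 35·(-0.4)] / 950 = +0.004737
|∇h| = √(0.004211² + 0.004737²) = 0.006338
Seepage velocity v = K·i/n = 1.4 × 0.006338 / 0.16 = 0.05546 ft/day.
t = 300 / 0.05546 = 5409 days = 14.8 years.

15 years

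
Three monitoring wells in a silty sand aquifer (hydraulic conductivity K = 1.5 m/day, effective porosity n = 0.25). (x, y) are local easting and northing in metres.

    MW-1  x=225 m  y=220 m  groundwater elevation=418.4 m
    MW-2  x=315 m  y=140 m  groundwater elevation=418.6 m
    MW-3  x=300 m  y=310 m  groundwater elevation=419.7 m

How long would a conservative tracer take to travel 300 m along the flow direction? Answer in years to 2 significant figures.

Three-point gradient (reference MW-1): Δ to MW-2 = (90, -80, +0.2), Δ to MW-3 = (75, 90, +1.3).
∂h/∂x = +0.008652, ∂h/∂y = +0.007234 (det = 14100).
|∇h| = √(0.008652² + 0.007234²) = 0.01128
Seepage velocity v = K·i/n = 1.5 × 0.01128 / 0.25 = 0.06768 m/day.
t = 300 / 0.06768 = 4433 days = 12.1 years.

12 years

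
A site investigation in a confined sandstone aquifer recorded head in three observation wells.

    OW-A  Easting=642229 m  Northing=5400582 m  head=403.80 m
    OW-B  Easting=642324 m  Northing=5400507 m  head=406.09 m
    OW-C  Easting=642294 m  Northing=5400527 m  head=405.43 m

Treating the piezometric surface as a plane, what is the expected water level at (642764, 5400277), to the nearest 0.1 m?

414.7 m

Taking OW-A as reference: OW-B−OW-A = (95, -75, +2.29); OW-C−OW-A = (65, -55, +1.63).
Solve a·Δx + b·Δy = Δh: det = 95·(-55) − 65·(-75) = -350.
∂h/∂x = [(+2.29)·(-55) − (+1.63)·(-75)] / -350 = +0.01057
∂h/∂y = [95·(+1.63) − 65·(+2.29)] / -350 = -0.01714
h(642764, 5400277) = 403.80 + (+0.01057)·(535) + (-0.01714)·(-305) = 403.80 +5.656 +5.229 = 414.684 m.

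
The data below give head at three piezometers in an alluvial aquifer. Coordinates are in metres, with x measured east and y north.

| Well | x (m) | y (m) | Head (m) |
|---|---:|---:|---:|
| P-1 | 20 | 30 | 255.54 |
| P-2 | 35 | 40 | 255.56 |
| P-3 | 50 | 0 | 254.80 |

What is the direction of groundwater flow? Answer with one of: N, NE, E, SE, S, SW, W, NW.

SE

Taking P-1 as reference: P-2−P-1 = (15, 10, +0.02); P-3−P-1 = (30, -30, -0.74).
Determinant of the coordinate differences = 15·(-30) − 30·10 = -750.
∂h/∂x = [(+0.02)·(-30) − (-0.74)·10] / -750 = -0.009067
∂h/∂y = [15·(-0.74) − 30·(+0.02)] / -750 = +0.01560
Flow = −∇h = (+0.009067 east, -0.01560 north), which points southeast.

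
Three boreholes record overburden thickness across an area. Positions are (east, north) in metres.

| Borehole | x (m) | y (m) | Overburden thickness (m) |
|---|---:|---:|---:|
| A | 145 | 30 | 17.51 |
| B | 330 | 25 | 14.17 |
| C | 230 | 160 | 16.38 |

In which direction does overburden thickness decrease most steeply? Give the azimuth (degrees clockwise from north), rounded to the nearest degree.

100°

Taking A as reference: B−A = (185, -5, -3.34); C−A = (85, 130, -1.13).
Solve a·Δx + b·Δy = Δd: det = 185·130 − 85·(-5) = 24475.
∂d/∂x = [(-3.34)·130 − (-1.13)·(-5)] / 24475 = -0.01797
∂d/∂y = [185·(-1.13) − 85·(-3.34)] / 24475 = +0.003058
Steepest decrease is along −∇f: components (+0.01797 E, -0.003058 N).
Azimuth = atan2(+0.01797, -0.003058) = 99.7° ≈ 100°.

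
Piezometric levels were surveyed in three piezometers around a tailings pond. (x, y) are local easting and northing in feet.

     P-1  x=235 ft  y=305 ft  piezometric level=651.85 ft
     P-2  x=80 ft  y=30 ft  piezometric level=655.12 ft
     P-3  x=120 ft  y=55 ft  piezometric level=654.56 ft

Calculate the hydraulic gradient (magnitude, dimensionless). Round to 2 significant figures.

0.012

Taking P-1 as reference: P-2−P-1 = (-155, -275, +3.27); P-3−P-1 = (-115, -250, +2.71).
Determinant of the coordinate differences = (-155)·(-250) − (-115)·(-275) = 7125.
∂h/∂x = [(+3.27)·(-250) − (+2.71)·(-275)] / 7125 = -0.01014
∂h/∂y = [(-155)·(+2.71) − (-115)·(+3.27)] / 7125 = -0.006175
|∇h| = √(-0.01014² + -0.006175²) = 0.01187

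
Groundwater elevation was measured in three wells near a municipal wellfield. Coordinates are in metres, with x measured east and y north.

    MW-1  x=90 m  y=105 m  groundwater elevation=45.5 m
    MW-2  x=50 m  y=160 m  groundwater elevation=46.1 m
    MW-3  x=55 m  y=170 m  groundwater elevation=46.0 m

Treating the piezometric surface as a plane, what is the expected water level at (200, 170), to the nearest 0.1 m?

43.5 m

Differences from MW-1: to MW-2 (Δx, Δy, Δh) = (-40, 55, +0.6); to MW-3 = (-35, 65, +0.5).
Solve a·Δx + b·Δy = Δh: det = (-40)·65 − (-35)·55 = -675.
∂h/∂x = [(+0.6)·65 − (+0.5)·55] / -675 = -0.01704
∂h/∂y = [(-40)·(+0.5) − (-35)·(+0.6)] / -675 = -0.001481
h(200, 170) = 45.5 + (-0.01704)·(110) + (-0.001481)·(65) = 45.5 -1.874 -0.096 = 43.530 m.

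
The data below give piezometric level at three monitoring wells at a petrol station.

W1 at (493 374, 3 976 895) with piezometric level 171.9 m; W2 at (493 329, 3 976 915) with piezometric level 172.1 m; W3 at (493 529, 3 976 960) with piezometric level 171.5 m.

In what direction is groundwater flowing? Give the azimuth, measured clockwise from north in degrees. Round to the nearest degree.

With h = a·x + b·y + c and W1 as origin, the differences give:
  (-45)·a + 20·b = +0.2
  155·a + 65·b = -0.4
Eliminate b (×65 and ×20, subtract): -6025·a = 21.00 → a = ∂h/∂x = -0.003485
Back-substitute: b = ∂h/∂y = +0.002158.
Flow direction (−∇h) has components (+0.003485 E, -0.002158 N).
Azimuth = atan2(E, N) = atan2(+0.003485, -0.002158) = 121.8° ≈ 122°.

122°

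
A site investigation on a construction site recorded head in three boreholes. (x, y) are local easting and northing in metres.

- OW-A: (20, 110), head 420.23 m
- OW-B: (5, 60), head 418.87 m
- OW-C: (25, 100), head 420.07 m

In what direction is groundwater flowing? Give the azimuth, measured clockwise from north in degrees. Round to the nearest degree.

Differences from OW-A: to OW-B (Δx, Δy, Δh) = (-15, -50, -1.36); to OW-C = (5, -10, -0.16).
Determinant of the coordinate differences = (-15)·(-10) − 5·(-50) = 400.
∂h/∂x = [(-1.36)·(-10) − (-0.16)·(-50)] / 400 = +0.01400
∂h/∂y = [(-15)·(-0.16) − 5·(-1.36)] / 400 = +0.02300
Flow direction (−∇h) has components (-0.01400 E, -0.02300 N).
Azimuth = atan2(E, N) = atan2(-0.01400, -0.02300) = 211.3° ≈ 211°.

211°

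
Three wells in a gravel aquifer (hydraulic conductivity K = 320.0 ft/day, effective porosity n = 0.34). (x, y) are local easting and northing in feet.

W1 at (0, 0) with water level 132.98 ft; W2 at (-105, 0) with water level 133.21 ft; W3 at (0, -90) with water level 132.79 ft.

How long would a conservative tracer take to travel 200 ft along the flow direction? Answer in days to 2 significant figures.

∂h/∂x = (133.21 − 132.98) / (-105 − 0) = -0.002190
∂h/∂y = (132.79 − 132.98) / (-90 − 0) = +0.002111
|∇h| = √(-0.002190² + 0.002111²) = 0.003042
Seepage velocity v = K·i/n = 320.0 × 0.003042 / 0.34 = 2.863 ft/day.
t = 200 / 2.863 = 69.86 days.

70 days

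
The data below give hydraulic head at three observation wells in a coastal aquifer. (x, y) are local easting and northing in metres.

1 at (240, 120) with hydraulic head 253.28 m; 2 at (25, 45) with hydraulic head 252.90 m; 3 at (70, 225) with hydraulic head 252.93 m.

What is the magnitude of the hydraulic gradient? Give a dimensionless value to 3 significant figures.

0.00190

Taking 1 as reference: 2−1 = (-215, -75, -0.38); 3−1 = (-170, 105, -0.35).
Determinant of the coordinate differences = (-215)·105 − (-170)·(-75) = -35325.
∂h/∂x = [(-0.38)·105 − (-0.35)·(-75)] / -35325 = +0.001873
∂h/∂y = [(-215)·(-0.35) − (-170)·(-0.38)] / -35325 = -0.0003015
|∇h| = √(0.001873² + -0.0003015²) = 0.001897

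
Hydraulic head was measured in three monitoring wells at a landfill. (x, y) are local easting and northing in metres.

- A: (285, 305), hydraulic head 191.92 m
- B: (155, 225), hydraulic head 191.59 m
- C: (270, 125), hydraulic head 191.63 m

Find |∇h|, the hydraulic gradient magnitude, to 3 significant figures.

0.00220

With h = a·x + b·y + c and A as origin, the differences give:
  (-130)·a + (-80)·b = -0.33
  (-15)·a + (-180)·b = -0.29
Eliminate b (×(-180) and ×(-80), subtract): 22200·a = 36.200 → a = ∂h/∂x = +0.001631
Back-substitute: b = ∂h/∂y = +0.001475.
|∇h| = √(0.001631² + 0.001475²) = 0.002199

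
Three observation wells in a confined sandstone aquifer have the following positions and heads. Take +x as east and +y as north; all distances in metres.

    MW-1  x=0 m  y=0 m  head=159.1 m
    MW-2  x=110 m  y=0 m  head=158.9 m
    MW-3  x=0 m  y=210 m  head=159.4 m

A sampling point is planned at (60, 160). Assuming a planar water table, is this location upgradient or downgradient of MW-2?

∂h/∂x = (158.9 − 159.1) / (110 − 0) = -0.001818
∂h/∂y = (159.4 − 159.1) / (210 − 0) = +0.001429
Head at (60, 160) = 159.1 + (-0.001818)·(60) + (+0.001429)·(160) = 159.22 m.
That is higher than the 158.9 m at MW-2, so the point is upgradient.

upgradient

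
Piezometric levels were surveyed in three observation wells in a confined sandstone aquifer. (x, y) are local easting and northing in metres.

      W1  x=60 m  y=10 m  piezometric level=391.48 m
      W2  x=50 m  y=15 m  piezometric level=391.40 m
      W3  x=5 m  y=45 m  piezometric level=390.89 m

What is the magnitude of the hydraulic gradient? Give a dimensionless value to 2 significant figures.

Three-point gradient (reference W1): Δ to W2 = (-10, 5, -0.08), Δ to W3 = (-55, 35, -0.59).
∂h/∂x = -0.002000, ∂h/∂y = -0.02000 (det = -75).
|∇h| = √(-0.002000² + -0.02000²) = 0.0201

0.020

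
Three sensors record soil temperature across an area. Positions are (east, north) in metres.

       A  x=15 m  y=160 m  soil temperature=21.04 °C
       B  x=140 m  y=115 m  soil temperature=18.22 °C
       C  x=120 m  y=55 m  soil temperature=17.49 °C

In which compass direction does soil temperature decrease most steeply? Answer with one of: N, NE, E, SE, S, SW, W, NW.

SE

Differences from A: to B (Δx, Δy, Δh) = (125, -45, -2.82); to C = (105, -105, -3.55).
Solve a·Δx + b·Δy = ΔT: det = 125·(-105) − 105·(-45) = -8400.
∂T/∂x = [(-2.82)·(-105) − (-3.55)·(-45)] / -8400 = -0.01623
∂T/∂y = [125·(-3.55) − 105·(-2.82)] / -8400 = +0.01758
Steepest decrease is along −∇f = (+0.01623 E, -0.01758 N) → southeast.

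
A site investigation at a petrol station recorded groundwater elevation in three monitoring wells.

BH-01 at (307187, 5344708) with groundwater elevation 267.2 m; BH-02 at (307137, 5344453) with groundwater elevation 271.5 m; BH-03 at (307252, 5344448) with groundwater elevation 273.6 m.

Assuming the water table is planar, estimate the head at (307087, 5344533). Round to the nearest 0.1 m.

269.0 m

With h = a·x + b·y + c and BH-01 as origin, the differences give:
  (-50)·a + (-255)·b = +4.3
  65·a + (-260)·b = +6.4
Eliminate b (×(-260) and ×(-255), subtract): 29575·a = 514.00 → a = ∂h/∂x = +0.01738
Back-substitute: b = ∂h/∂y = -0.02027.
h(307087, 5344533) = 267.2 + (+0.01738)·(-100) + (-0.02027)·(-175) = 267.2 -1.738 +3.547 = 269.009 m.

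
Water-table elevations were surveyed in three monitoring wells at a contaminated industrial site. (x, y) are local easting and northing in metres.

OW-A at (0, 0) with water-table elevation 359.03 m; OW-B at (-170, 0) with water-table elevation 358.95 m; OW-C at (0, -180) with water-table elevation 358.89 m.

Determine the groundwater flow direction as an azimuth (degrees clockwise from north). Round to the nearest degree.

∂h/∂x = (358.95 − 359.03) / (-170 − 0) = +0.0004706
∂h/∂y = (358.89 − 359.03) / (-180 − 0) = +0.0007778
Flow direction (−∇h) has components (-0.0004706 E, -0.0007778 N).
Azimuth = atan2(E, N) = atan2(-0.0004706, -0.0007778) = 211.2° ≈ 211°.

211°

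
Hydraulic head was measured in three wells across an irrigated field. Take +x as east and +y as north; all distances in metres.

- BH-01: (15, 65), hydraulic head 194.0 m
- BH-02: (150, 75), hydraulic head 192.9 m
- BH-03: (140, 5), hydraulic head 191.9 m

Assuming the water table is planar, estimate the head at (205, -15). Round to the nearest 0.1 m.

Differences from BH-01: to BH-02 (Δx, Δy, Δh) = (135, 10, -1.1); to BH-03 = (125, -60, -2.1).
Determinant of the coordinate differences = 135·(-60) − 125·10 = -9350.
∂h/∂x = [(-1.1)·(-60) − (-2.1)·10] / -9350 = -0.009305
∂h/∂y = [135·(-2.1) − 125·(-1.1)] / -9350 = +0.01561
h(205, -15) = 194.0 + (-0.009305)·(190) + (+0.01561)·(-80) = 194.0 -1.768 -1.249 = 190.983 m.

191.0 m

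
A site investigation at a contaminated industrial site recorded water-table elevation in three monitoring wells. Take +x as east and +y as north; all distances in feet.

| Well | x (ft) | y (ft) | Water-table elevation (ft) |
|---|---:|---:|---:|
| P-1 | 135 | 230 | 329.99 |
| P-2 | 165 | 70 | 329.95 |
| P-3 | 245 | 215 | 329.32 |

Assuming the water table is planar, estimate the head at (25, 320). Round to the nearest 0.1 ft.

330.6 ft

With h = a·x + b·y + c and P-1 as origin, the differences give:
  30·a + (-160)·b = -0.04
  110·a + (-15)·b = -0.67
Eliminate b (×(-15) and ×(-160), subtract): 17150·a = -106.600 → a = ∂h/∂x = -0.006216
Back-substitute: b = ∂h/∂y = -0.0009155.
h(25, 320) = 329.99 + (-0.006216)·(-110) + (-0.0009155)·(90) = 329.99 +0.684 -0.082 = 330.591 ft.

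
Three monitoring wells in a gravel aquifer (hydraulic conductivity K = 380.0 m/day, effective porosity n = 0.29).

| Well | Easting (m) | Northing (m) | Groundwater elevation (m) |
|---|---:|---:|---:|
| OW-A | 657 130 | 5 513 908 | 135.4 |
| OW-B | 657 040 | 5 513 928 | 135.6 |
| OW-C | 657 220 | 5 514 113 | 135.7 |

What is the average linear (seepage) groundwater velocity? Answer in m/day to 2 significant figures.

Three-point gradient (reference OW-A): Δ to OW-B = (-90, 20, +0.2), Δ to OW-C = (90, 205, +0.3).
∂h/∂x = -0.001728, ∂h/∂y = +0.002222 (det = -20250).
|∇h| = √(-0.001728² + 0.002222²) = 0.002815
Seepage velocity v = K·i/n = 380.0 × 0.002815 / 0.29 = 3.689 m/day.

3.7 m/day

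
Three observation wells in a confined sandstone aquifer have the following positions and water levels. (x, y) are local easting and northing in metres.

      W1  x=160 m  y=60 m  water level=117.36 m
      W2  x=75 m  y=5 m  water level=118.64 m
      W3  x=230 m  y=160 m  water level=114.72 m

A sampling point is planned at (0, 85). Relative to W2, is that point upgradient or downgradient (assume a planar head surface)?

downgradient

Differences from W1: to W2 (Δx, Δy, Δh) = (-85, -55, +1.28); to W3 = (70, 100, -2.64).
Determinant of the coordinate differences = (-85)·100 − 70·(-55) = -4650.
∂h/∂x = [(+1.28)·100 − (-2.64)·(-55)] / -4650 = +0.003699
∂h/∂y = [(-85)·(-2.64) − 70·(+1.28)] / -4650 = -0.02899
Head at (0, 85) = 117.36 + (+0.003699)·(-160) + (-0.02899)·(25) = 116.04 m.
That is lower than the 118.64 m at W2, so the point is downgradient.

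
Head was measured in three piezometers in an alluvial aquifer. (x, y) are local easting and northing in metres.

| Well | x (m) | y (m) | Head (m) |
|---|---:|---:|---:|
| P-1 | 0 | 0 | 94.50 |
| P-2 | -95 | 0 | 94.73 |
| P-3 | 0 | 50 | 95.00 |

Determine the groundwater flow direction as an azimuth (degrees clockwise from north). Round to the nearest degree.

∂h/∂x = (94.73 − 94.50) / (-95 − 0) = -0.002421
∂h/∂y = (95.00 − 94.50) / (50 − 0) = +0.01000
Flow direction (−∇h) has components (+0.002421 E, -0.01000 N).
Azimuth = atan2(E, N) = atan2(+0.002421, -0.01000) = 166.4° ≈ 166°.

166°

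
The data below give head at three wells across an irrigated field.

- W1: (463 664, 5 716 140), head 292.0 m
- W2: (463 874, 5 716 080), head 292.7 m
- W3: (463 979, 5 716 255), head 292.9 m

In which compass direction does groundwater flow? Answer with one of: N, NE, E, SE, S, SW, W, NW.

W

Differences from W1: to W2 (Δx, Δy, Δh) = (210, -60, +0.7); to W3 = (315, 115, +0.9).
Determinant of the coordinate differences = 210·115 − 315·(-60) = 43050.
∂h/∂x = [(+0.7)·115 − (+0.9)·(-60)] / 43050 = +0.003124
∂h/∂y = [210·(+0.9) − 315·(+0.7)] / 43050 = -0.0007317
Flow = −∇h = (-0.003124 east, +0.0007317 north), which points west.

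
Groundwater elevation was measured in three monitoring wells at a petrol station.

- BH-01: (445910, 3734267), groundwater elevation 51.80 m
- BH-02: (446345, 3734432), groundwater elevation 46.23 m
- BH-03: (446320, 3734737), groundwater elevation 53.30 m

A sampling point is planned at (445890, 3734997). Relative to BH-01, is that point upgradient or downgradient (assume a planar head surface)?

upgradient

Differences from BH-01: to BH-02 (Δx, Δy, Δh) = (435, 165, -5.57); to BH-03 = (410, 470, +1.50).
Solve a·Δx + b·Δy = Δh: det = 435·470 − 410·165 = 136800.
∂h/∂x = [(-5.57)·470 − (+1.50)·165] / 136800 = -0.02095
∂h/∂y = [435·(+1.50) − 410·(-5.57)] / 136800 = +0.02146
Head at (445890, 3734997) = 51.80 + (-0.02095)·(-20) + (+0.02146)·(730) = 67.89 m.
That is higher than the 51.80 m at BH-01, so the point is upgradient.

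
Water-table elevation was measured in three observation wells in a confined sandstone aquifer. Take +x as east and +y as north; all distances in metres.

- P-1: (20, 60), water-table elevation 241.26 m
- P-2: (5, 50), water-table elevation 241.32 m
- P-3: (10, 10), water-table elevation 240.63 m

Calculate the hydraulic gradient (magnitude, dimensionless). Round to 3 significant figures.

Taking P-1 as reference: P-2−P-1 = (-15, -10, +0.06); P-3−P-1 = (-10, -50, -0.63).
Solve a·Δx + b·Δy = Δh: det = (-15)·(-50) − (-10)·(-10) = 650.
∂h/∂x = [(+0.06)·(-50) − (-0.63)·(-10)] / 650 = -0.01431
∂h/∂y = [(-15)·(-0.63) − (-10)·(+0.06)] / 650 = +0.01546
|∇h| = √(-0.01431² + 0.01546²) = 0.02107

0.0211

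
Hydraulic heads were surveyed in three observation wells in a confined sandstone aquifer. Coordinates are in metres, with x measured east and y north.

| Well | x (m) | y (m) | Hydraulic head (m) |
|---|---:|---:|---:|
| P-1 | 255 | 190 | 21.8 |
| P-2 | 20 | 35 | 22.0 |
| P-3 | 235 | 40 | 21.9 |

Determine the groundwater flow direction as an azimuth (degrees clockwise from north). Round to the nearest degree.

Taking P-1 as reference: P-2−P-1 = (-235, -155, +0.2); P-3−P-1 = (-20, -150, +0.1).
Determinant of the coordinate differences = (-235)·(-150) − (-20)·(-155) = 32150.
∂h/∂x = [(+0.2)·(-150) − (+0.1)·(-155)] / 32150 = -0.0004510
∂h/∂y = [(-235)·(+0.1) − (-20)·(+0.2)] / 32150 = -0.0006065
Flow direction (−∇h) has components (+0.0004510 E, +0.0006065 N).
Azimuth = atan2(E, N) = atan2(+0.0004510, +0.0006065) = 36.6° ≈ 037°.

037°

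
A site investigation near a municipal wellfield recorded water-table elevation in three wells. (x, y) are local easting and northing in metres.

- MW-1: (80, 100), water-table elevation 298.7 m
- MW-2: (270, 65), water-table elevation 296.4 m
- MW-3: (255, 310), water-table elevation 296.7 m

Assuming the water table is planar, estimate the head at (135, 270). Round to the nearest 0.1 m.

298.1 m

Differences from MW-1: to MW-2 (Δx, Δy, Δh) = (190, -35, -2.3); to MW-3 = (175, 210, -2.0).
Determinant of the coordinate differences = 190·210 − 175·(-35) = 46025.
∂h/∂x = [(-2.3)·210 − (-2.0)·(-35)] / 46025 = -0.01202
∂h/∂y = [190·(-2.0) − 175·(-2.3)] / 46025 = +0.0004889
h(135, 270) = 298.7 + (-0.01202)·(55) + (+0.0004889)·(170) = 298.7 -0.661 +0.083 = 298.122 m.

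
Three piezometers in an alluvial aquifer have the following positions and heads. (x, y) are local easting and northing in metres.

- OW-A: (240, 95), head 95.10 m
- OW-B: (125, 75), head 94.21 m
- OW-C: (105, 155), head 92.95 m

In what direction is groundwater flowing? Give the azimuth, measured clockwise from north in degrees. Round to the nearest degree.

Taking OW-A as reference: OW-B−OW-A = (-115, -20, -0.89); OW-C−OW-A = (-135, 60, -2.15).
Solve a·Δx + b·Δy = Δh: det = (-115)·60 − (-135)·(-20) = -9600.
∂h/∂x = [(-0.89)·60 − (-2.15)·(-20)] / -9600 = +0.01004
∂h/∂y = [(-115)·(-2.15) − (-135)·(-0.89)] / -9600 = -0.01324
Flow direction (−∇h) has components (-0.01004 E, +0.01324 N).
Azimuth = atan2(E, N) = atan2(-0.01004, +0.01324) = 322.8° ≈ 323°.

323°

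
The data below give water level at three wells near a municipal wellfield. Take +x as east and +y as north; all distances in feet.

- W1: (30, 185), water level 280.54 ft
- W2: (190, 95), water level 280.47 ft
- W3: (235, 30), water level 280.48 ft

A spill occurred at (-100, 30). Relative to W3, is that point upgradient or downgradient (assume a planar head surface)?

Three-point gradient (reference W1): Δ to W2 = (160, -90, -0.07), Δ to W3 = (205, -155, -0.06).
∂h/∂x = -0.0008583, ∂h/∂y = -0.0007480 (det = -6350).
Head at (-100, 30) = 280.54 + (-0.0008583)·(-130) + (-0.0007480)·(-155) = 280.77 ft.
That is higher than the 280.48 ft at W3, so the point is upgradient.

upgradient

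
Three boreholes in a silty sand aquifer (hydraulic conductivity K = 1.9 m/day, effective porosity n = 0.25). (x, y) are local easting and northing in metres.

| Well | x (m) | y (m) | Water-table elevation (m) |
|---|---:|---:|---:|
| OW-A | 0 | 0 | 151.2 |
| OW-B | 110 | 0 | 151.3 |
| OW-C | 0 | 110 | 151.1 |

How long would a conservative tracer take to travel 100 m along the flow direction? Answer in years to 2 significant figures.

∂h/∂x = (151.3 − 151.2) / (110 − 0) = +0.0009091
∂h/∂y = (151.1 − 151.2) / (110 − 0) = -0.0009091
|∇h| = √(0.0009091² + -0.0009091²) = 0.001286
Seepage velocity v = K·i/n = 1.9 × 0.001286 / 0.25 = 0.009774 m/day.
t = 100 / 0.009774 = 1.023e+04 days = 28 years.

28 years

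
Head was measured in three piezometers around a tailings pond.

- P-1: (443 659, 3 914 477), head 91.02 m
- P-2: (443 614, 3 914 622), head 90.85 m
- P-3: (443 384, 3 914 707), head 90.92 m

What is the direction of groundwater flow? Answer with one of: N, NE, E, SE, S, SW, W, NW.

Differences from P-1: to P-2 (Δx, Δy, Δh) = (-45, 145, -0.17); to P-3 = (-275, 230, -0.10).
Solve a·Δx + b·Δy = Δh: det = (-45)·230 − (-275)·145 = 29525.
∂h/∂x = [(-0.17)·230 − (-0.10)·145] / 29525 = -0.0008332
∂h/∂y = [(-45)·(-0.10) − (-275)·(-0.17)] / 29525 = -0.001431
Flow = −∇h = (+0.0008332 east, +0.001431 north), which points northeast.

NE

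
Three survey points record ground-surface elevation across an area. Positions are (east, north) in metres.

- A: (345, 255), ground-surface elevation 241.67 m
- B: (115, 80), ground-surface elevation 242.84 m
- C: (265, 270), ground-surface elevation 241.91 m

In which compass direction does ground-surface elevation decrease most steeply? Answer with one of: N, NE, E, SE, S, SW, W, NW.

Differences from A: to B (Δx, Δy, Δh) = (-230, -175, +1.17); to C = (-80, 15, +0.24).
Determinant of the coordinate differences = (-230)·15 − (-80)·(-175) = -17450.
∂z/∂x = [(+1.17)·15 − (+0.24)·(-175)] / -17450 = -0.003413
∂z/∂y = [(-230)·(+0.24) − (-80)·(+1.17)] / -17450 = -0.002201
Steepest decrease is along −∇f = (+0.003413 E, +0.002201 N) → northeast.

NE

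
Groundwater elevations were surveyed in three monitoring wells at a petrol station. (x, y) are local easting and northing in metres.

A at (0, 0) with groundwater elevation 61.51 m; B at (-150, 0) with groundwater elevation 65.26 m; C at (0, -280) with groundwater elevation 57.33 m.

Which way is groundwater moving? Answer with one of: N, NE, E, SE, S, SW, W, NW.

SE

∂h/∂x = (65.26 − 61.51) / (-150 − 0) = -0.02500
∂h/∂y = (57.33 − 61.51) / (-280 − 0) = +0.01493
Flow = −∇h = (+0.02500 east, -0.01493 north), which points southeast.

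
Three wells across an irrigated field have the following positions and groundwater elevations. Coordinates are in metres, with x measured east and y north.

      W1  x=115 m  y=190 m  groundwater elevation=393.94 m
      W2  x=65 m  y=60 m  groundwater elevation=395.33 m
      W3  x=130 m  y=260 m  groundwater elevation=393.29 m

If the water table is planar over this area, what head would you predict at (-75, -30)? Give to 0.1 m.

Taking W1 as reference: W2−W1 = (-50, -130, +1.39); W3−W1 = (15, 70, -0.65).
Solve a·Δx + b·Δy = Δh: det = (-50)·70 − 15·(-130) = -1550.
∂h/∂x = [(+1.39)·70 − (-0.65)·(-130)] / -1550 = -0.008258
∂h/∂y = [(-50)·(-0.65) − 15·(+1.39)] / -1550 = -0.007516
h(-75, -30) = 393.94 + (-0.008258)·(-190) + (-0.007516)·(-220) = 393.94 +1.569 +1.654 = 397.163 m.

397.2 m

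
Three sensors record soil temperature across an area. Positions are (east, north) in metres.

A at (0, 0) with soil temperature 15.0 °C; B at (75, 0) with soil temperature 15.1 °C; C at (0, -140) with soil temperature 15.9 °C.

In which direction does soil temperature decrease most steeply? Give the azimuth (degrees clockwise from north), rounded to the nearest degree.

348°

∂T/∂x = (15.1 − 15.0) / (75 − 0) = +0.001333
∂T/∂y = (15.9 − 15.0) / (-140 − 0) = -0.006429
Steepest decrease is along −∇f: components (-0.001333 E, +0.006429 N).
Azimuth = atan2(-0.001333, +0.006429) = 348.3° ≈ 348°.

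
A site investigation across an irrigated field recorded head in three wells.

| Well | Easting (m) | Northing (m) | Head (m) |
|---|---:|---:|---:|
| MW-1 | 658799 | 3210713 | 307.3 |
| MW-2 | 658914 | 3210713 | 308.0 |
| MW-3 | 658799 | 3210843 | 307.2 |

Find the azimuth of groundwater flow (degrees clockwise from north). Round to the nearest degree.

277°

∂h/∂x = (308.0 − 307.3) / (658914 − 658799) = +0.006087
∂h/∂y = (307.2 − 307.3) / (3210843 − 3210713) = -0.0007692
Flow direction (−∇h) has components (-0.006087 E, +0.0007692 N).
Azimuth = atan2(E, N) = atan2(-0.006087, +0.0007692) = 277.2° ≈ 277°.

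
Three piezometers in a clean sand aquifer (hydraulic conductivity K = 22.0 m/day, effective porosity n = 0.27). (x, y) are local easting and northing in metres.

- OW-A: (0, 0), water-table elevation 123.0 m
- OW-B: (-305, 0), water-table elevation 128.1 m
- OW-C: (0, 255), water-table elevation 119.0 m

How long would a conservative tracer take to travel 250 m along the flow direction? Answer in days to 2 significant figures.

130 days

∂h/∂x = (128.1 − 123.0) / (-305 − 0) = -0.01672
∂h/∂y = (119.0 − 123.0) / (255 − 0) = -0.01569
|∇h| = √(-0.01672² + -0.01569²) = 0.02293
Seepage velocity v = K·i/n = 22.0 × 0.02293 / 0.27 = 1.868 m/day.
t = 250 / 1.868 = 133.8 days.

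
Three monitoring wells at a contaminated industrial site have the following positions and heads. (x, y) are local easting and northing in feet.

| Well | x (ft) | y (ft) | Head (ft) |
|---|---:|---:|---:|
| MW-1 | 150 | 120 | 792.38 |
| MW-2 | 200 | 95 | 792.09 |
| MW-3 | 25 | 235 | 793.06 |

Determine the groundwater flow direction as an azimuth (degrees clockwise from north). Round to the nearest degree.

082°

Taking MW-1 as reference: MW-2−MW-1 = (50, -25, -0.29); MW-3−MW-1 = (-125, 115, +0.68).
Determinant of the coordinate differences = 50·115 − (-125)·(-25) = 2625.
∂h/∂x = [(-0.29)·115 − (+0.68)·(-25)] / 2625 = -0.006229
∂h/∂y = [50·(+0.68) − (-125)·(-0.29)] / 2625 = -0.0008571
Flow direction (−∇h) has components (+0.006229 E, +0.0008571 N).
Azimuth = atan2(E, N) = atan2(+0.006229, +0.0008571) = 82.2° ≈ 082°.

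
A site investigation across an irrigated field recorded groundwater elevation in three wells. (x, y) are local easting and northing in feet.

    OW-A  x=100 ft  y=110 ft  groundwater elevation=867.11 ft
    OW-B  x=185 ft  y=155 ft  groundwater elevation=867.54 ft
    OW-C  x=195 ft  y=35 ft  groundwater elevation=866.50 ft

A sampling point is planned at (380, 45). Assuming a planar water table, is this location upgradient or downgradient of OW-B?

Differences from OW-A: to OW-B (Δx, Δy, Δh) = (85, 45, +0.43); to OW-C = (95, -75, -0.61).
Determinant of the coordinate differences = 85·(-75) − 95·45 = -10650.
∂h/∂x = [(+0.43)·(-75) − (-0.61)·45] / -10650 = +0.0004507
∂h/∂y = [85·(-0.61) − 95·(+0.43)] / -10650 = +0.008704
Head at (380, 45) = 867.11 + (+0.0004507)·(280) + (+0.008704)·(-65) = 866.67 ft.
That is lower than the 867.54 ft at OW-B, so the point is downgradient.

downgradient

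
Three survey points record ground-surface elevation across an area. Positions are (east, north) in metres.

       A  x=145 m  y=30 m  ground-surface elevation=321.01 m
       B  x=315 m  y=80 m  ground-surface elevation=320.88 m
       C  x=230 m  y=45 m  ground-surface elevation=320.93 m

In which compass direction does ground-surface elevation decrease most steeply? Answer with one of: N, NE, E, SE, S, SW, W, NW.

Taking A as reference: B−A = (170, 50, -0.13); C−A = (85, 15, -0.08).
Determinant of the coordinate differences = 170·15 − 85·50 = -1700.
∂z/∂x = [(-0.13)·15 − (-0.08)·50] / -1700 = -0.001206
∂z/∂y = [170·(-0.08) − 85·(-0.13)] / -1700 = +0.001500
Steepest decrease is along −∇f = (+0.001206 E, -0.001500 N) → southeast.

SE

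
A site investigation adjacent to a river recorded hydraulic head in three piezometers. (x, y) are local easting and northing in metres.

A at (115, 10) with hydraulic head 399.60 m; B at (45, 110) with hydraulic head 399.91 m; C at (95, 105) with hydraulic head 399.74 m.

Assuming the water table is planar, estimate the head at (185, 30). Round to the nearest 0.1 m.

With h = a·x + b·y + c and A as origin, the differences give:
  (-70)·a + 100·b = +0.31
  (-20)·a + 95·b = +0.14
Eliminate b (×95 and ×100, subtract): -4650·a = 15.450 → a = ∂h/∂x = -0.003323
Back-substitute: b = ∂h/∂y = +0.0007742.
h(185, 30) = 399.60 + (-0.003323)·(70) + (+0.0007742)·(20) = 399.60 -0.233 +0.015 = 399.383 m.

399.4 m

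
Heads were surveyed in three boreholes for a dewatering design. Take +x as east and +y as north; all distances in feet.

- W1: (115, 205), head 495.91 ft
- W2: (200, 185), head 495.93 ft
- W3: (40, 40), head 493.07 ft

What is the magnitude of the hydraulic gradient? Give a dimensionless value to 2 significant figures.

Differences from W1: to W2 (Δx, Δy, Δh) = (85, -20, +0.02); to W3 = (-75, -165, -2.84).
Determinant of the coordinate differences = 85·(-165) − (-75)·(-20) = -15525.
∂h/∂x = [(+0.02)·(-165) − (-2.84)·(-20)] / -15525 = +0.003871
∂h/∂y = [85·(-2.84) − (-75)·(+0.02)] / -15525 = +0.01545
|∇h| = √(0.003871² + 0.01545²) = 0.01593

0.016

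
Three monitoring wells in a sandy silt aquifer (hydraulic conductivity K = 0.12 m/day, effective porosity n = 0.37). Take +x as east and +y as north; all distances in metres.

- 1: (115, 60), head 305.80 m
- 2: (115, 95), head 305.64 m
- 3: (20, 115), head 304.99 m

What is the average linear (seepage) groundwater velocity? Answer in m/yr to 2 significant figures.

Taking 1 as reference: 2−1 = (0, 35, -0.16); 3−1 = (-95, 55, -0.81).
Determinant of the coordinate differences = 0·55 − (-95)·35 = 3325.
∂h/∂x = [(-0.16)·55 − (-0.81)·35] / 3325 = +0.005880
∂h/∂y = [0·(-0.81) − (-95)·(-0.16)] / 3325 = -0.004571
|∇h| = √(0.005880² + -0.004571²) = 0.007448
Seepage velocity v = K·i/n = 0.12 × 0.007448 / 0.37 = 0.002416 m/day = 0.8824 m/yr.

0.88 m/yr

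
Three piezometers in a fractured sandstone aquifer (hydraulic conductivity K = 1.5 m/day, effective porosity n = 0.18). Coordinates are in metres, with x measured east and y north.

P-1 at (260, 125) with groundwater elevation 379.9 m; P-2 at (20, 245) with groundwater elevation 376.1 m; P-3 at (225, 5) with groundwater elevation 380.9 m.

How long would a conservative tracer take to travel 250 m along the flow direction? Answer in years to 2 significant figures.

With h = a·x + b·y + c and P-1 as origin, the differences give:
  (-240)·a + 120·b = -3.8
  (-35)·a + (-120)·b = +1.0
Eliminate b (×(-120) and ×120, subtract): 33000·a = 336.00 → a = ∂h/∂x = +0.01018
Back-substitute: b = ∂h/∂y = -0.01130.
|∇h| = √(0.01018² + -0.01130²) = 0.01521
Seepage velocity v = K·i/n = 1.5 × 0.01521 / 0.18 = 0.1268 m/day.
t = 250 / 0.1268 = 1972 days = 5.4 years.

5.4 years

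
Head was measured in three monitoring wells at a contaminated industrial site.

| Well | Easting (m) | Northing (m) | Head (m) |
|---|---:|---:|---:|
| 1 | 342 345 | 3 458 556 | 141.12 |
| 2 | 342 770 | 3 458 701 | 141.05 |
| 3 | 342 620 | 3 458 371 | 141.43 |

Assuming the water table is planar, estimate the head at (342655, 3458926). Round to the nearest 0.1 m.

140.7 m

With h = a·x + b·y + c and 1 as origin, the differences give:
  425·a + 145·b = -0.07
  275·a + (-185)·b = +0.31
Eliminate b (×(-185) and ×145, subtract): -118500·a = -32.000 → a = ∂h/∂x = +0.0002700
Back-substitute: b = ∂h/∂y = -0.001274.
h(342655, 3458926) = 141.12 + (+0.0002700)·(310) + (-0.001274)·(370) = 141.12 +0.084 -0.471 = 140.732 m.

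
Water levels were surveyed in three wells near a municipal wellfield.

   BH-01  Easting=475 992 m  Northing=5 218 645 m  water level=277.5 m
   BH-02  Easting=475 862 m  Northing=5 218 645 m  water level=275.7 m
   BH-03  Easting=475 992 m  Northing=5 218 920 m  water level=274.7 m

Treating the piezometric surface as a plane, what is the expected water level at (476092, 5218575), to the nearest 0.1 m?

279.6 m

∂h/∂x = (275.7 − 277.5) / (475862 − 475992) = +0.01385
∂h/∂y = (274.7 − 277.5) / (5218920 − 5218645) = -0.01018
h(476092, 5218575) = 277.5 + (+0.01385)·(100) + (-0.01018)·(-70) = 277.5 +1.385 +0.713 = 279.597 m.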